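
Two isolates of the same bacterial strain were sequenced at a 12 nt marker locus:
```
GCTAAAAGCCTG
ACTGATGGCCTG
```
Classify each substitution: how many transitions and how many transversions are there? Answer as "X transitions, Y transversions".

Transitions (purine↔purine or pyrimidine↔pyrimidine): 1 G→A, 4 A→G, 7 A→G.
Transversions (purine↔pyrimidine): 6 A→T.

3 transitions, 1 transversion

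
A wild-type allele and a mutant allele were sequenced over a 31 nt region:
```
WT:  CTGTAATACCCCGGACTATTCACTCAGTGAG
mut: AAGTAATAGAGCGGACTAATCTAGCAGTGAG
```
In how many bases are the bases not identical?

The sequences differ at bases 1, 2, 9, 10, 11, 19, 22, 23, 24 (1-based) — 9 in total.

9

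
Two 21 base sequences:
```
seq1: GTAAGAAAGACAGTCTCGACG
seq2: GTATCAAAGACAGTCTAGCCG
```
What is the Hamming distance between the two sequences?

Comparing position by position, 4 bases differ: 4 (A/T), 5 (G/C), 17 (C/A), 19 (A/C).

4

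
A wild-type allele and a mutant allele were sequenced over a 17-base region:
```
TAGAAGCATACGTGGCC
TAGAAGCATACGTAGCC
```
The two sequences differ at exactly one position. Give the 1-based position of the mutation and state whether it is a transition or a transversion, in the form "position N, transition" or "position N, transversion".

position 14, transition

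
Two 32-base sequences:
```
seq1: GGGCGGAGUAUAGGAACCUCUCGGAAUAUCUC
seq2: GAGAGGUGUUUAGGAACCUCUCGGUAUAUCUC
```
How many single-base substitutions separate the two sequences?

The sequences differ at positions 2, 4, 7, 10, 25 (1-based) — 5 in total.

5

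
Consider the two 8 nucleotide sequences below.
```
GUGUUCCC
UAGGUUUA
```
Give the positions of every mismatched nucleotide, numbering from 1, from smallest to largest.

Differences at position 1 (G→U), position 2 (U→A), position 4 (U→G), position 6 (C→U), position 7 (C→U), position 8 (C→A).

1, 2, 4, 6, 7, 8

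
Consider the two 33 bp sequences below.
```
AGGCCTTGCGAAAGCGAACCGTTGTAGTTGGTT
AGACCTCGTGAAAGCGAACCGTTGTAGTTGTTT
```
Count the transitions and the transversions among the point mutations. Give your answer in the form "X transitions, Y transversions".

3 transitions, 1 transversion

Mismatches (1-based):
position 3: G→A (purine→purine, transition)
position 7: T→C (pyrimidine→pyrimidine, transition)
position 9: C→T (pyrimidine→pyrimidine, transition)
position 31: G→T (purine→pyrimidine, transversion)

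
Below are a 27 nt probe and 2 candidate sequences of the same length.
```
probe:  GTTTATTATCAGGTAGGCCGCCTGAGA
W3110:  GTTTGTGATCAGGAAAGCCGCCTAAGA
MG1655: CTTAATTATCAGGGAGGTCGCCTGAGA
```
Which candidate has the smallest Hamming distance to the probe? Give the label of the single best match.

MG1655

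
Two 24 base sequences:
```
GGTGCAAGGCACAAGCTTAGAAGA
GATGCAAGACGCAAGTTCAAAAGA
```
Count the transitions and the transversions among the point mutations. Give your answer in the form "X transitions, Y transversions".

6 transitions, 0 transversions

Transitions (purine↔purine or pyrimidine↔pyrimidine): 2 G→A, 9 G→A, 11 A→G, 16 C→T, 18 T→C, 20 G→A.
Transversions (purine↔pyrimidine): none.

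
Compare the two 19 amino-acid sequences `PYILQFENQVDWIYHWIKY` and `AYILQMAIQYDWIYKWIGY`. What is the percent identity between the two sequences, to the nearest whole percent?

63%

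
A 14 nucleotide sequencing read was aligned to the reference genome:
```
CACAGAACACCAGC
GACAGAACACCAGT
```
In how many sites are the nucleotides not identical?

2

The sequences differ at sites 1, 14 (1-based) — 2 in total.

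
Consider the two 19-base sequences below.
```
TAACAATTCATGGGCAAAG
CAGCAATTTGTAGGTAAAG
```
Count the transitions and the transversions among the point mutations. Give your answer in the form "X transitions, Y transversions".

Transitions (purine↔purine or pyrimidine↔pyrimidine): 1 T→C, 3 A→G, 9 C→T, 10 A→G, 12 G→A, 15 C→T.
Transversions (purine↔pyrimidine): none.

6 transitions, 0 transversions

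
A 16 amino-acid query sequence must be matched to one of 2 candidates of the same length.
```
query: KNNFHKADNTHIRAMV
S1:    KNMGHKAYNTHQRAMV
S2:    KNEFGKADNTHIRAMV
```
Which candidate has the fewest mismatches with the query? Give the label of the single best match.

S1 differs at 4 positions; S2 differs at 2 positions. The closest is S2.

S2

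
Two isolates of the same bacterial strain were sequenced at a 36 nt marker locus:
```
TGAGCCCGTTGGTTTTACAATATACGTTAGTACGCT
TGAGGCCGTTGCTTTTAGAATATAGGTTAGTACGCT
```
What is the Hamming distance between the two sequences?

The sequences differ at bases 5, 12, 18, 25 (1-based) — 4 in total.

4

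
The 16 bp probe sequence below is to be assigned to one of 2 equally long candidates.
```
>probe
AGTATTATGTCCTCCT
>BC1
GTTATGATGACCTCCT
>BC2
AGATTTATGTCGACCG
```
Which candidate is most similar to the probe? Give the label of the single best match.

Hamming distances to probe — BC1: 4; BC2: 5.
Smallest is BC1 with 4 mismatches.

BC1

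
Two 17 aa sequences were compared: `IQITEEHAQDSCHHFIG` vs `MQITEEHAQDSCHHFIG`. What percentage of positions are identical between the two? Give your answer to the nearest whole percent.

Mismatch at position 1 (1-based): 1 of 17.
Identical positions: 16/17 = 94.12% → 94%.

94%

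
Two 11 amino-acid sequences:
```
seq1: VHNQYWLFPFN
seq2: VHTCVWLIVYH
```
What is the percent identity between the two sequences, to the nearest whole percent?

7 positions differ (3, 4, 5, 8, 9, 10, 11), so 4 of 11 match: 4/11 = 36.36%.

36%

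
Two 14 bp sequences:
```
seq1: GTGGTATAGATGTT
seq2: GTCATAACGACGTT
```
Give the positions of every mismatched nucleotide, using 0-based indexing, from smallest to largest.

Scanning 0-based: 2: G/C; 3: G/A; 6: T/A; 7: A/C; 10: T/C.

2, 3, 6, 7, 10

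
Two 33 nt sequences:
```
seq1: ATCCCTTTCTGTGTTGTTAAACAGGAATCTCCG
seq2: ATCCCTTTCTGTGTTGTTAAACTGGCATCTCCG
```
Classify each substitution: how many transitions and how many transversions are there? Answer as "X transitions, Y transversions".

Mismatches (1-based):
position 23: A→T (purine→pyrimidine, transversion)
position 26: A→C (purine→pyrimidine, transversion)

0 transitions, 2 transversions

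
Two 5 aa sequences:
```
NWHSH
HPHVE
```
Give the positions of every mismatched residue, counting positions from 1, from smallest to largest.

Differences at position 1 (N→H), position 2 (W→P), position 4 (S→V), position 5 (H→E).

1, 2, 4, 5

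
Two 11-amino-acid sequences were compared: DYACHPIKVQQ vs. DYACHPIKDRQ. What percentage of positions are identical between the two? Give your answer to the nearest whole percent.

82%

2 positions differ (9, 10), so 9 of 11 match: 9/11 = 81.82%.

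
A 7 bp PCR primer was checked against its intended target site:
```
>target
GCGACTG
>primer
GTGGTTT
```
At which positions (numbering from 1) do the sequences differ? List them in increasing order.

2, 4, 5, 7

Differences at position 2 (C→T), position 4 (A→G), position 5 (C→T), position 7 (G→T).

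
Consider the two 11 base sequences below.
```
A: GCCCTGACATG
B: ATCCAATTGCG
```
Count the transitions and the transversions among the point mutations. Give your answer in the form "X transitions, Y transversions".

6 transitions, 2 transversions

Transitions (purine↔purine or pyrimidine↔pyrimidine): 1 G→A, 2 C→T, 6 G→A, 8 C→T, 9 A→G, 10 T→C.
Transversions (purine↔pyrimidine): 5 T→A, 7 A→T.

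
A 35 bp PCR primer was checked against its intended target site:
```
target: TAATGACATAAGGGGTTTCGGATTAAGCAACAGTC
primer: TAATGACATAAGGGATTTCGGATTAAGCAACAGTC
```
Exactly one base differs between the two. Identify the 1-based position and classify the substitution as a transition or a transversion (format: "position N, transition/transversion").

The sequences differ only at position 15: G→A (purine→purine), a transition.

position 15, transition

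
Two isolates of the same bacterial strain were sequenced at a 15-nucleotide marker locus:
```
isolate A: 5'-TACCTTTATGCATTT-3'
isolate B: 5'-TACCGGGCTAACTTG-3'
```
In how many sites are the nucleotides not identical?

8

The sequences differ at sites 5, 6, 7, 8, 10, 11, 12, 15 (1-based) — 8 in total.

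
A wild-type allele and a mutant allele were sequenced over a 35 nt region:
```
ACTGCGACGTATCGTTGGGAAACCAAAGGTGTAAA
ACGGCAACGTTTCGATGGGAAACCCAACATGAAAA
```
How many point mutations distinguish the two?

8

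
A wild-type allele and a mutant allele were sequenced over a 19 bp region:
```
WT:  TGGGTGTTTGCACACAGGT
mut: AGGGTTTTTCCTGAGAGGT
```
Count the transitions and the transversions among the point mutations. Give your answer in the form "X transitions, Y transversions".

0 transitions, 6 transversions

Transitions (purine↔purine or pyrimidine↔pyrimidine): none.
Transversions (purine↔pyrimidine): 1 T→A, 6 G→T, 10 G→C, 12 A→T, 13 C→G, 15 C→G.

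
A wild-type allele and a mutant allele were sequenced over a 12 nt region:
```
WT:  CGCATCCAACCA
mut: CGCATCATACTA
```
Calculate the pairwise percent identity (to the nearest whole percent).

75%

3 positions differ (7, 8, 11), so 9 of 12 match: 9/12 = 75%.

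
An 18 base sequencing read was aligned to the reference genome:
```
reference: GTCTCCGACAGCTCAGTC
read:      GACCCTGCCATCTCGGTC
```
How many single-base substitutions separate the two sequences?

6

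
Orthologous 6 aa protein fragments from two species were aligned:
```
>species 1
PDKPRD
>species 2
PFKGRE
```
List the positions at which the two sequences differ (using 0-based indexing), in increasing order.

1, 3, 5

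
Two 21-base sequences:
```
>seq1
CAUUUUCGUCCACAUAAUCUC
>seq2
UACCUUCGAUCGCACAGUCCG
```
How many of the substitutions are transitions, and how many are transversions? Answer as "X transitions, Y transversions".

Mismatches (1-based):
site 1: C→U (pyrimidine→pyrimidine, transition)
site 3: U→C (pyrimidine→pyrimidine, transition)
site 4: U→C (pyrimidine→pyrimidine, transition)
site 9: U→A (pyrimidine→purine, transversion)
site 10: C→U (pyrimidine→pyrimidine, transition)
site 12: A→G (purine→purine, transition)
site 15: U→C (pyrimidine→pyrimidine, transition)
site 17: A→G (purine→purine, transition)
site 20: U→C (pyrimidine→pyrimidine, transition)
site 21: C→G (pyrimidine→purine, transversion)

8 transitions, 2 transversions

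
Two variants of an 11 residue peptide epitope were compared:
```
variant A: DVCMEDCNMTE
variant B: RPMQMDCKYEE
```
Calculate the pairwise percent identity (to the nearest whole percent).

8 positions differ (1, 2, 3, 4, 5, 8, 9, 10), so 3 of 11 match: 3/11 = 27.27%.

27%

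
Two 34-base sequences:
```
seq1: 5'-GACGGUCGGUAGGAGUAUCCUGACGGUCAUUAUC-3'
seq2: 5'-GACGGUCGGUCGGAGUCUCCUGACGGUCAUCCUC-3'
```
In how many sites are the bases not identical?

Mismatches (1-based): site 11: A→C; site 17: A→C; site 31: U→C; site 32: A→C.

4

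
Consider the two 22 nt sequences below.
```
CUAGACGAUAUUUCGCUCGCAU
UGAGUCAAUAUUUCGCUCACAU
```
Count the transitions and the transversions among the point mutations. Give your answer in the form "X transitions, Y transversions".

3 transitions, 2 transversions

Mismatches (1-based):
base 1: C→U (pyrimidine→pyrimidine, transition)
base 2: U→G (pyrimidine→purine, transversion)
base 5: A→U (purine→pyrimidine, transversion)
base 7: G→A (purine→purine, transition)
base 19: G→A (purine→purine, transition)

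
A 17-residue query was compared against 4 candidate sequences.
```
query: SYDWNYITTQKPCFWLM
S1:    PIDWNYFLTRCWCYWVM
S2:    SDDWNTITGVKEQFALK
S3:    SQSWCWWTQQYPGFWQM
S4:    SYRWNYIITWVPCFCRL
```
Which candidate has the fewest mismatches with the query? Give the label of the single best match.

S4

Hamming distances to query — S1: 9; S2: 8; S3: 9; S4: 7.
Smallest is S4 with 7 mismatches.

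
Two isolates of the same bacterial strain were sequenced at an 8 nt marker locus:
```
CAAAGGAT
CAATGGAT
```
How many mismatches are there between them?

1

Comparing position by position, 1 position differs: 4 (A/T).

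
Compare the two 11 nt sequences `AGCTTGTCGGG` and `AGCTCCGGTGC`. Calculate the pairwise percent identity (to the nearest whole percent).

45%

Mismatches at positions 5, 6, 7, 8, 9, 11 (1-based): 6 of 11.
Identical positions: 5/11 = 45.45% → 45%.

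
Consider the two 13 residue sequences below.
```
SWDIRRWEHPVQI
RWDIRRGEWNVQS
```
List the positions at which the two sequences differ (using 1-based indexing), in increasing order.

1, 7, 9, 10, 13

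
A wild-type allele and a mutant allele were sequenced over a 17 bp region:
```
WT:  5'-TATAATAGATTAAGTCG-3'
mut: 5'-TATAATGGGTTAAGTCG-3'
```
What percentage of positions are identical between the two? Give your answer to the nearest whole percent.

Mismatches at positions 7, 9 (1-based): 2 of 17.
Identical positions: 15/17 = 88.24% → 88%.

88%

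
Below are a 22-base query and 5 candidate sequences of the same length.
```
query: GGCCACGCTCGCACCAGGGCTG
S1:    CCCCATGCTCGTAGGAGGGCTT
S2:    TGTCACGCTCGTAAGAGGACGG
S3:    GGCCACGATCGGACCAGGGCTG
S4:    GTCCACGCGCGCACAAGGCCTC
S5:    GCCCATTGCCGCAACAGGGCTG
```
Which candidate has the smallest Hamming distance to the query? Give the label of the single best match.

Hamming distances to query — S1: 7; S2: 7; S3: 2; S4: 5; S5: 6.
Smallest is S3 with 2 mismatches.

S3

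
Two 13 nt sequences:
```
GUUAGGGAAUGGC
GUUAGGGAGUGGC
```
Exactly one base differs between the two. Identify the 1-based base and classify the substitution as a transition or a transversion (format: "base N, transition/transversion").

Base 9 changes A→G. A is a purine and G is a purine, so this is a transition.

base 9, transition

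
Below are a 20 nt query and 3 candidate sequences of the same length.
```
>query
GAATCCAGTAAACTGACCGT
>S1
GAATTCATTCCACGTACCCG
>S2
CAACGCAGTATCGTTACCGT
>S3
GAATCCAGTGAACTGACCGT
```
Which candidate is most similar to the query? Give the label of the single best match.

S1 differs at 8 bases; S2 differs at 7 bases; S3 differs at 1 base. The closest is S3.

S3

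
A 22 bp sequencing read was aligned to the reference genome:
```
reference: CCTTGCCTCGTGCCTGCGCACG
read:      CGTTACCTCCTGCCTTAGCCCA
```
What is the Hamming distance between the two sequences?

Mismatches (1-based): position 2: C→G; position 5: G→A; position 10: G→C; position 16: G→T; position 17: C→A; position 20: A→C; position 22: G→A.

7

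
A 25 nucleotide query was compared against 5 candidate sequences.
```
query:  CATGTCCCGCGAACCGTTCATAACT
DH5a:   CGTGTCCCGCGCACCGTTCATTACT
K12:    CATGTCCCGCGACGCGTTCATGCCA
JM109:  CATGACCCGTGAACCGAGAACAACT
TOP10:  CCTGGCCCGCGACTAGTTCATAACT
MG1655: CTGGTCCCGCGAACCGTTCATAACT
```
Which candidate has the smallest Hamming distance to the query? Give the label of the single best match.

DH5a differs at 3 positions; K12 differs at 5 positions; JM109 differs at 6 positions; TOP10 differs at 5 positions; MG1655 differs at 2 positions. The closest is MG1655.

MG1655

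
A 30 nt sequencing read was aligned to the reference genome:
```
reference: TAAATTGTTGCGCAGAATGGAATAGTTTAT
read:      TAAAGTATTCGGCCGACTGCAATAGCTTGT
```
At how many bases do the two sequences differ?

9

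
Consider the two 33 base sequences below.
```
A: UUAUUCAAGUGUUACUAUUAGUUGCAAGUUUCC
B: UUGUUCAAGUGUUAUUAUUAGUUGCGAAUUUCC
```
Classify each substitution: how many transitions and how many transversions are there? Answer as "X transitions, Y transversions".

Transitions (purine↔purine or pyrimidine↔pyrimidine): 3 A→G, 15 C→U, 26 A→G, 28 G→A.
Transversions (purine↔pyrimidine): none.

4 transitions, 0 transversions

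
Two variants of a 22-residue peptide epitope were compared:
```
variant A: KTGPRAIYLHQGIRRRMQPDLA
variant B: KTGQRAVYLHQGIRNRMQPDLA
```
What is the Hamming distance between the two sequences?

3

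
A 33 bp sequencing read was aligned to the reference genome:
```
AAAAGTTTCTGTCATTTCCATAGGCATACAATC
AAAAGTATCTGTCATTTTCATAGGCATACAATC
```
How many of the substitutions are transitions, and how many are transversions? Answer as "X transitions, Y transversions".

1 transition, 1 transversion

Transitions (purine↔purine or pyrimidine↔pyrimidine): 18 C→T.
Transversions (purine↔pyrimidine): 7 T→A.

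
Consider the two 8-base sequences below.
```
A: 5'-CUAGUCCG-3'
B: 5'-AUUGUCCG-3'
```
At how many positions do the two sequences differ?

Mismatches (1-based): position 1: C→A; position 3: A→U.

2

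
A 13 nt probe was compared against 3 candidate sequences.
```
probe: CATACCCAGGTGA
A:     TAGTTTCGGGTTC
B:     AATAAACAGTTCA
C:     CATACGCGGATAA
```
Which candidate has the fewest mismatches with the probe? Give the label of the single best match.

C

Hamming distances to probe — A: 8; B: 5; C: 4.
Smallest is C with 4 mismatches.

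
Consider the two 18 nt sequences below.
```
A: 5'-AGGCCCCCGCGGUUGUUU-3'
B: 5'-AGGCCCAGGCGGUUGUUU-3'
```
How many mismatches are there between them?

2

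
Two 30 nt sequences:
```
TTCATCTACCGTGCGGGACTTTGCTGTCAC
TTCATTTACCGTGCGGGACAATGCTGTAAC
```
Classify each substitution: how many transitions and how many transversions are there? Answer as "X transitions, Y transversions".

1 transition, 3 transversions

Transitions (purine↔purine or pyrimidine↔pyrimidine): 6 C→T.
Transversions (purine↔pyrimidine): 20 T→A, 21 T→A, 28 C→A.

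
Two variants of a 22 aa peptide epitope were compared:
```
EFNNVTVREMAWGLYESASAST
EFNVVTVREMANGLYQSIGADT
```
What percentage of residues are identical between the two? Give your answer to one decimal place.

72.7%

6 positions differ (4, 12, 16, 18, 19, 21), so 16 of 22 match: 16/22 = 72.73%.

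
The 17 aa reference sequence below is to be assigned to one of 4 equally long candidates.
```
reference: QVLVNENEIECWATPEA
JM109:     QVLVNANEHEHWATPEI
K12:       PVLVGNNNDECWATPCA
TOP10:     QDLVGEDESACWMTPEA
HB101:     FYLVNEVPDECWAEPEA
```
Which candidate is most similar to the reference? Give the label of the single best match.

JM109

JM109 differs at 4 residues; K12 differs at 6 residues; TOP10 differs at 6 residues; HB101 differs at 6 residues. The closest is JM109.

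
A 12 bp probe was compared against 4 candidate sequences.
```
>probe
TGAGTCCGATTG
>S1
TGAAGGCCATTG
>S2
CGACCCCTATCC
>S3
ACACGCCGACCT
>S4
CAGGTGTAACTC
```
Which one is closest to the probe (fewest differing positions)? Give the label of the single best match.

Hamming distances to probe — S1: 4; S2: 6; S3: 7; S4: 8.
Smallest is S1 with 4 mismatches.

S1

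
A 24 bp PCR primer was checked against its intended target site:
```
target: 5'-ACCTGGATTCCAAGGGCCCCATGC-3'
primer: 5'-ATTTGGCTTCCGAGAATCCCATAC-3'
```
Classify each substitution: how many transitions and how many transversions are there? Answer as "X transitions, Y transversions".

Transitions (purine↔purine or pyrimidine↔pyrimidine): 2 C→T, 3 C→T, 12 A→G, 15 G→A, 16 G→A, 17 C→T, 23 G→A.
Transversions (purine↔pyrimidine): 7 A→C.

7 transitions, 1 transversion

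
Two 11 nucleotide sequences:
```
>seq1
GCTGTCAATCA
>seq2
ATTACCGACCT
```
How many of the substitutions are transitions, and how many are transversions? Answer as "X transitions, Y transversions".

Transitions (purine↔purine or pyrimidine↔pyrimidine): 1 G→A, 2 C→T, 4 G→A, 5 T→C, 7 A→G, 9 T→C.
Transversions (purine↔pyrimidine): 11 A→T.

6 transitions, 1 transversion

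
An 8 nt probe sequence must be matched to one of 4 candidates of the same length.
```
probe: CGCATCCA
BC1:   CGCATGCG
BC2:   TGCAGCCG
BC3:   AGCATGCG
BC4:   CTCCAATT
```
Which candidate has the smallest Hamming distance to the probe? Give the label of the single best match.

BC1

Hamming distances to probe — BC1: 2; BC2: 3; BC3: 3; BC4: 6.
Smallest is BC1 with 2 mismatches.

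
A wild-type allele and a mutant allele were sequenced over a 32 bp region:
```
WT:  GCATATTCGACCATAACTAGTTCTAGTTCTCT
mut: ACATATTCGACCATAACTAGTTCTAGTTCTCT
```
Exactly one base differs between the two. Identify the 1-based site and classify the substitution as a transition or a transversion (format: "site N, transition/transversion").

site 1, transition

Site 1 changes G→A. G is a purine and A is a purine, so this is a transition.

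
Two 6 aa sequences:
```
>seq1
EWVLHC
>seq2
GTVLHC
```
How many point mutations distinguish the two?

2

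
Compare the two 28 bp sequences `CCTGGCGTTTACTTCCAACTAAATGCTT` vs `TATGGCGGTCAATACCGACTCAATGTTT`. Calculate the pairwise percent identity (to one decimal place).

9 positions differ (1, 2, 8, 10, 12, 14, 17, 21, 26), so 19 of 28 match: 19/28 = 67.86%.

67.9%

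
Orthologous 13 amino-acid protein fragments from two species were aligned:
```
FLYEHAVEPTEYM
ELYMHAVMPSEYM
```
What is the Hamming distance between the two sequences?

4

The sequences differ at positions 1, 4, 8, 10 (1-based) — 4 in total.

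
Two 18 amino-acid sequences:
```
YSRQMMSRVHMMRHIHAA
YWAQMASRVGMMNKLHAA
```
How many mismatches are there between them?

7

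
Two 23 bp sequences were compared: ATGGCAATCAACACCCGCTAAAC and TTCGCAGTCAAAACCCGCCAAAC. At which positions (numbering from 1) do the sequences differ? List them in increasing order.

Scanning 1-based: 1: A/T; 3: G/C; 7: A/G; 12: C/A; 19: T/C.

1, 3, 7, 12, 19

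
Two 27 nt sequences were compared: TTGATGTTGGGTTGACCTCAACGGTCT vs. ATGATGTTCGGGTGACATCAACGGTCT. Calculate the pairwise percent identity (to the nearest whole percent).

85%

4 positions differ (1, 9, 12, 17), so 23 of 27 match: 23/27 = 85.19%.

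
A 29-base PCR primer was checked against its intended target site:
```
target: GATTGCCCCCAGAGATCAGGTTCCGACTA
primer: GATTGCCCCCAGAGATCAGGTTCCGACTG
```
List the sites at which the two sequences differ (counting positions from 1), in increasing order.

Differences at site 29 (A→G).

29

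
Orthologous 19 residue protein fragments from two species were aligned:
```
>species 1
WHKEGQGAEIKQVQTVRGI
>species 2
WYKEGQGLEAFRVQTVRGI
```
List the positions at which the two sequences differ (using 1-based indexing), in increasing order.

Scanning 1-based: 2: H/Y; 8: A/L; 10: I/A; 11: K/F; 12: Q/R.

2, 8, 10, 11, 12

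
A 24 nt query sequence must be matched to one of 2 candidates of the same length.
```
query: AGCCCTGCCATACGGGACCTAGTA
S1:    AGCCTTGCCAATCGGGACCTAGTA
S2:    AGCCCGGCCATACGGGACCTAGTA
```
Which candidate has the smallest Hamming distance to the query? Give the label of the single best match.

S2

Hamming distances to query — S1: 3; S2: 1.
Smallest is S2 with 1 mismatch.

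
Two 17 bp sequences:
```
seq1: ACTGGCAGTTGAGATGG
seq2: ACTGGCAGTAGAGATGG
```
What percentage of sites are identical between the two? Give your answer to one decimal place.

94.1%

1 position differs (10), so 16 of 17 match: 16/17 = 94.12%.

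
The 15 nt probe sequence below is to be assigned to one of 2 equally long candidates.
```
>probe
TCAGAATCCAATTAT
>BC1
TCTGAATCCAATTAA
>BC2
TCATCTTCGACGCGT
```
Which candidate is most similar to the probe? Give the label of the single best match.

BC1 differs at 2 positions; BC2 differs at 8 positions. The closest is BC1.

BC1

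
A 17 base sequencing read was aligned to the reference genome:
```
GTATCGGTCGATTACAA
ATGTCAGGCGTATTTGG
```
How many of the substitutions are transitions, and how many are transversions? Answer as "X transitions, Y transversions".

6 transitions, 4 transversions

Mismatches (1-based):
base 1: G→A (purine→purine, transition)
base 3: A→G (purine→purine, transition)
base 6: G→A (purine→purine, transition)
base 8: T→G (pyrimidine→purine, transversion)
base 11: A→T (purine→pyrimidine, transversion)
base 12: T→A (pyrimidine→purine, transversion)
base 14: A→T (purine→pyrimidine, transversion)
base 15: C→T (pyrimidine→pyrimidine, transition)
base 16: A→G (purine→purine, transition)
base 17: A→G (purine→purine, transition)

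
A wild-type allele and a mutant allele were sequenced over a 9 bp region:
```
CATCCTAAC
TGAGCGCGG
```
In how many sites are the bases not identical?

8

Comparing position by position, 8 sites differ: 1 (C/T), 2 (A/G), 3 (T/A), 4 (C/G), 6 (T/G), 7 (A/C), 8 (A/G), 9 (C/G).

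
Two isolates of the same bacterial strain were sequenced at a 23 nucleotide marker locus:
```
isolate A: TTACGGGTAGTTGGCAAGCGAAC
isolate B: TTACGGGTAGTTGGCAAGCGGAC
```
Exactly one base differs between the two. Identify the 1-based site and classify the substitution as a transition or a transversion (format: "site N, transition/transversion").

site 21, transition

The sequences differ only at site 21: A→G (purine→purine), a transition.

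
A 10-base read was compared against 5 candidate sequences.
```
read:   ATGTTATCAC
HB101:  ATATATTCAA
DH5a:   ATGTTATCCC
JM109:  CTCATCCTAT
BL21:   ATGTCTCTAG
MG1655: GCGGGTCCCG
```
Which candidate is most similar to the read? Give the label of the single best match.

Hamming distances to read — HB101: 4; DH5a: 1; JM109: 7; BL21: 5; MG1655: 8.
Smallest is DH5a with 1 mismatch.

DH5a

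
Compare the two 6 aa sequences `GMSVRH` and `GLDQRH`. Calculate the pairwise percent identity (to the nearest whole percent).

50%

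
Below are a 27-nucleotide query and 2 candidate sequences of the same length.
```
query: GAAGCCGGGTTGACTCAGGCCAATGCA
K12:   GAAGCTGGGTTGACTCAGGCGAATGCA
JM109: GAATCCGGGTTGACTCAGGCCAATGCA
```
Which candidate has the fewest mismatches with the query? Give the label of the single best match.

JM109

Hamming distances to query — K12: 2; JM109: 1.
Smallest is JM109 with 1 mismatch.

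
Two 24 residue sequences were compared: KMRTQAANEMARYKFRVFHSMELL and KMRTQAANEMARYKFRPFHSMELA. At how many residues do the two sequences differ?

2

Mismatches (1-based): residue 17: V→P; residue 24: L→A.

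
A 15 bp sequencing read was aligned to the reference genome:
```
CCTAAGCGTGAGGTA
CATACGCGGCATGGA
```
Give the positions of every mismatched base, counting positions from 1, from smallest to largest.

Scanning 1-based: 2: C/A; 5: A/C; 9: T/G; 10: G/C; 12: G/T; 14: T/G.

2, 5, 9, 10, 12, 14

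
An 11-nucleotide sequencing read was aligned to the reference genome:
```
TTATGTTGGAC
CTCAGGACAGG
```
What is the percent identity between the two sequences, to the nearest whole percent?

9 positions differ (1, 3, 4, 6, 7, 8, 9, 10, 11), so 2 of 11 match: 2/11 = 18.18%.

18%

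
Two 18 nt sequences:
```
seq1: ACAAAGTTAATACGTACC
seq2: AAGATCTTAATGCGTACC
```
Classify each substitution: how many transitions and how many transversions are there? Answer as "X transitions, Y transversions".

2 transitions, 3 transversions

Transitions (purine↔purine or pyrimidine↔pyrimidine): 3 A→G, 12 A→G.
Transversions (purine↔pyrimidine): 2 C→A, 5 A→T, 6 G→C.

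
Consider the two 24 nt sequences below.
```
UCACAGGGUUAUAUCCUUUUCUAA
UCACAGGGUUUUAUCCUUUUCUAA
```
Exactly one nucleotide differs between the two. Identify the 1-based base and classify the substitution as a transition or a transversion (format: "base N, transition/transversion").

base 11, transversion

Base 11 changes A→U. A is a purine and U is a pyrimidine, so this is a transversion.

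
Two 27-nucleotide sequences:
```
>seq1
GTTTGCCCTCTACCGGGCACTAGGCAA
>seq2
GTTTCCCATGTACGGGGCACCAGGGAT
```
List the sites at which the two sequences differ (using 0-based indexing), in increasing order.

4, 7, 9, 13, 20, 24, 26

Differences at site 4 (G→C), site 7 (C→A), site 9 (C→G), site 13 (C→G), site 20 (T→C), site 24 (C→G), site 26 (A→T).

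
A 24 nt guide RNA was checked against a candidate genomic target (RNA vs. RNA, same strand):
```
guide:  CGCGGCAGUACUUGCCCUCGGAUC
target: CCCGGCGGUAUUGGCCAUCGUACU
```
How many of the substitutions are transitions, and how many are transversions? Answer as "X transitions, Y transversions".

4 transitions, 4 transversions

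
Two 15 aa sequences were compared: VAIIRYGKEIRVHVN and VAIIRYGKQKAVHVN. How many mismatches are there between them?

3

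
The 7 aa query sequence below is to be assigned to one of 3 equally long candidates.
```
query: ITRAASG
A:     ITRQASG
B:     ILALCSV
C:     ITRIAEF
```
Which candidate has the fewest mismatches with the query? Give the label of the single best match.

Hamming distances to query — A: 1; B: 5; C: 3.
Smallest is A with 1 mismatch.

A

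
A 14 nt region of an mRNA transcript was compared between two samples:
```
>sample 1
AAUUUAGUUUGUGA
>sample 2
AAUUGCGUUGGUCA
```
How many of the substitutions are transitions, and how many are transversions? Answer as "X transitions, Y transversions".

0 transitions, 4 transversions

Transitions (purine↔purine or pyrimidine↔pyrimidine): none.
Transversions (purine↔pyrimidine): 5 U→G, 6 A→C, 10 U→G, 13 G→C.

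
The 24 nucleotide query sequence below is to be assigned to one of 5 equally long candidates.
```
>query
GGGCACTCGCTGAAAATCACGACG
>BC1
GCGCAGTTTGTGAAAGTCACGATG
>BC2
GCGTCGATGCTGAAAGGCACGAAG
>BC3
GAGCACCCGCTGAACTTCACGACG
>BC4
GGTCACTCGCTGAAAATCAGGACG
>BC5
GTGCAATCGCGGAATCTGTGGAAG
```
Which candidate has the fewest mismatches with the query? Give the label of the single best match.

BC4

BC1 differs at 7 sites; BC2 differs at 9 sites; BC3 differs at 4 sites; BC4 differs at 2 sites; BC5 differs at 9 sites. The closest is BC4.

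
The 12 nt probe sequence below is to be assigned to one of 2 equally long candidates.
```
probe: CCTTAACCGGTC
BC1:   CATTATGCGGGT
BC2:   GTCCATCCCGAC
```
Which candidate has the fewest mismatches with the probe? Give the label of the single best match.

BC1

BC1 differs at 5 positions; BC2 differs at 7 positions. The closest is BC1.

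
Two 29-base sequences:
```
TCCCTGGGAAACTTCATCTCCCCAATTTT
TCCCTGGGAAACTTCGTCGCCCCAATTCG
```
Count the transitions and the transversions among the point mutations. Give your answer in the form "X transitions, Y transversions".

2 transitions, 2 transversions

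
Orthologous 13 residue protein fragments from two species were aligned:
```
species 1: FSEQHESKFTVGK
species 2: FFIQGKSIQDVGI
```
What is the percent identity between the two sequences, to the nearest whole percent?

38%

8 positions differ (2, 3, 5, 6, 8, 9, 10, 13), so 5 of 13 match: 5/13 = 38.46%.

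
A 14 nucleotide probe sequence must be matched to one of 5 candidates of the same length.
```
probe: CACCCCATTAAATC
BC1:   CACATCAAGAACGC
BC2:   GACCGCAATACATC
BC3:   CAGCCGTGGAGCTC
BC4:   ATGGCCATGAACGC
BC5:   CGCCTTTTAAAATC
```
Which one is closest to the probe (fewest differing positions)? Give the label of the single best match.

BC2

BC1 differs at 6 positions; BC2 differs at 4 positions; BC3 differs at 7 positions; BC4 differs at 7 positions; BC5 differs at 5 positions. The closest is BC2.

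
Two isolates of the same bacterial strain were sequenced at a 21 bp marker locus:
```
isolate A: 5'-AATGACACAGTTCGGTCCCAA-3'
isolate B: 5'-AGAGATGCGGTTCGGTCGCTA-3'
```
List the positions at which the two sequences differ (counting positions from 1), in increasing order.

2, 3, 6, 7, 9, 18, 20

Scanning 1-based: 2: A/G; 3: T/A; 6: C/T; 7: A/G; 9: A/G; 18: C/G; 20: A/T.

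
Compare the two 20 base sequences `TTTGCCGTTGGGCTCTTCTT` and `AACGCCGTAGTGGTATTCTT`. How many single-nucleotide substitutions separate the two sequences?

Comparing position by position, 7 sites differ: 1 (T/A), 2 (T/A), 3 (T/C), 9 (T/A), 11 (G/T), 13 (C/G), 15 (C/A).

7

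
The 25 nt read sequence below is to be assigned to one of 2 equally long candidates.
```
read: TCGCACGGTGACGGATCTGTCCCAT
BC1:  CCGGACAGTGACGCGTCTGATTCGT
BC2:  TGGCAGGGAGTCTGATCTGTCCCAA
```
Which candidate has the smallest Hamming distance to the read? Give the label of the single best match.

BC1 differs at 9 bases; BC2 differs at 6 bases. The closest is BC2.

BC2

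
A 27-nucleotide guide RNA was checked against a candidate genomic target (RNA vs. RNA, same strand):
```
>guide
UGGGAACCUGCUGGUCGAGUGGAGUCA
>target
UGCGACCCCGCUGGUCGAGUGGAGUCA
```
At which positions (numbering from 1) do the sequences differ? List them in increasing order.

3, 6, 9

Scanning 1-based: 3: G/C; 6: A/C; 9: U/C.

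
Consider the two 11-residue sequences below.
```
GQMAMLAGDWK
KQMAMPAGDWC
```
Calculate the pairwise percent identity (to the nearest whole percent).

3 positions differ (1, 6, 11), so 8 of 11 match: 8/11 = 72.73%.

73%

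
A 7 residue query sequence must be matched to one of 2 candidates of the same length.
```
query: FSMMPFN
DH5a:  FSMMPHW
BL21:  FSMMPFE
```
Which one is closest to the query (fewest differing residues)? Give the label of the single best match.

BL21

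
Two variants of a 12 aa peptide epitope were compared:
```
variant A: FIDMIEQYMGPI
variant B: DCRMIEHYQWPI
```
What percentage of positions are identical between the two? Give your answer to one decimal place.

50.0%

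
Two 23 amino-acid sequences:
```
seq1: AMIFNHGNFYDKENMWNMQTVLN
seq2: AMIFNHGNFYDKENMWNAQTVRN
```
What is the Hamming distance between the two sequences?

2

Comparing position by position, 2 positions differ: 18 (M/A), 22 (L/R).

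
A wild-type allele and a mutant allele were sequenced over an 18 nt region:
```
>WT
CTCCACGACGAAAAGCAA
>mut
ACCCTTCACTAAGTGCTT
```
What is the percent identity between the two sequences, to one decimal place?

Mismatches at positions 1, 2, 5, 6, 7, 10, 13, 14, 17, 18 (1-based): 10 of 18.
Identical positions: 8/18 = 44.44% → 44.4%.

44.4%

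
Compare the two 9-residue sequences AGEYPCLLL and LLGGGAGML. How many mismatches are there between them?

Comparing position by position, 8 residues differ: 1 (A/L), 2 (G/L), 3 (E/G), 4 (Y/G), 5 (P/G), 6 (C/A), 7 (L/G), 8 (L/M).

8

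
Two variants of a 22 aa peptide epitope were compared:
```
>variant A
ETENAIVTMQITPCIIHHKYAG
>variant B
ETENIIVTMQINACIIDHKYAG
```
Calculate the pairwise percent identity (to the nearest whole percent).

82%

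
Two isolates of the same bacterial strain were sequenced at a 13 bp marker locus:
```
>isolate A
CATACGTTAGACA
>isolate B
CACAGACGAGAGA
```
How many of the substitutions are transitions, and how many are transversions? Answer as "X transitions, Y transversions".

3 transitions, 3 transversions

Mismatches (1-based):
site 3: T→C (pyrimidine→pyrimidine, transition)
site 5: C→G (pyrimidine→purine, transversion)
site 6: G→A (purine→purine, transition)
site 7: T→C (pyrimidine→pyrimidine, transition)
site 8: T→G (pyrimidine→purine, transversion)
site 12: C→G (pyrimidine→purine, transversion)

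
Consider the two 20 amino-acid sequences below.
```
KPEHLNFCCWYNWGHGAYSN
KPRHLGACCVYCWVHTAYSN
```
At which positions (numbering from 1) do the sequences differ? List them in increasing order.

3, 6, 7, 10, 12, 14, 16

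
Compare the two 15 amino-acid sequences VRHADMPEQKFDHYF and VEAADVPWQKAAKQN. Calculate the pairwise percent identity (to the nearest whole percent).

Mismatches at positions 2, 3, 6, 8, 11, 12, 13, 14, 15 (1-based): 9 of 15.
Identical positions: 6/15 = 40% → 40%.

40%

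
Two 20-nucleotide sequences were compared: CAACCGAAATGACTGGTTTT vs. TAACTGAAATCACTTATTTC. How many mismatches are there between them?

6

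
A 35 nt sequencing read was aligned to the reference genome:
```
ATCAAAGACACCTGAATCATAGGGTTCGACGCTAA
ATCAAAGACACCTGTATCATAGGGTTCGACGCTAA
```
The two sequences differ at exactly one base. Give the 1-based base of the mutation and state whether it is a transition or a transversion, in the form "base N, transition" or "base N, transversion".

base 15, transversion

The sequences differ only at base 15: A→T (purine→pyrimidine), a transversion.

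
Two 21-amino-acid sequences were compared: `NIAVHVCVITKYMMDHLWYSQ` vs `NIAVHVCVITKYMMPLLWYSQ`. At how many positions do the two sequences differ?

Mismatches (1-based): position 15: D→P; position 16: H→L.

2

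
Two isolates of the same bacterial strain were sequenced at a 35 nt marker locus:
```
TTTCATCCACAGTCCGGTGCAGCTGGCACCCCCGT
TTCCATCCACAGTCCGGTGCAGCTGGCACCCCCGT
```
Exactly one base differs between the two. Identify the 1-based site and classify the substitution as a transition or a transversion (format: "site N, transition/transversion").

Site 3 changes T→C. T is a pyrimidine and C is a pyrimidine, so this is a transition.

site 3, transition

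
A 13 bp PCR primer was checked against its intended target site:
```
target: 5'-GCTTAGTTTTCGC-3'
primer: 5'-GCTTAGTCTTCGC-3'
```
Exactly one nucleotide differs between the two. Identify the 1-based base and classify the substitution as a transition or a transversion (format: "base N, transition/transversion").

base 8, transition

Base 8 changes T→C. T is a pyrimidine and C is a pyrimidine, so this is a transition.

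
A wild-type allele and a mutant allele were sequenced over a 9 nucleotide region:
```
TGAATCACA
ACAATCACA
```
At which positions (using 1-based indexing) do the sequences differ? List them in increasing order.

Scanning 1-based: 1: T/A; 2: G/C.

1, 2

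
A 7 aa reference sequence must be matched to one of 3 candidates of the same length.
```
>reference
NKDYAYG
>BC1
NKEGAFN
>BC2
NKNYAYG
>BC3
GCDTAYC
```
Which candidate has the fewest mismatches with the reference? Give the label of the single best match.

BC2

BC1 differs at 4 positions; BC2 differs at 1 position; BC3 differs at 4 positions. The closest is BC2.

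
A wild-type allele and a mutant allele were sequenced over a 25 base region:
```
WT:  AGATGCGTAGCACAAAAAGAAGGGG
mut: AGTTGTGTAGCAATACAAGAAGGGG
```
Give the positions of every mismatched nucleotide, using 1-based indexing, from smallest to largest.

Scanning 1-based: 3: A/T; 6: C/T; 13: C/A; 14: A/T; 16: A/C.

3, 6, 13, 14, 16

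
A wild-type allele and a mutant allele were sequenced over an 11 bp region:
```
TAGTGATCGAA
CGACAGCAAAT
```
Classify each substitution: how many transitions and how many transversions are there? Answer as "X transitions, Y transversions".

8 transitions, 2 transversions

Mismatches (1-based):
site 1: T→C (pyrimidine→pyrimidine, transition)
site 2: A→G (purine→purine, transition)
site 3: G→A (purine→purine, transition)
site 4: T→C (pyrimidine→pyrimidine, transition)
site 5: G→A (purine→purine, transition)
site 6: A→G (purine→purine, transition)
site 7: T→C (pyrimidine→pyrimidine, transition)
site 8: C→A (pyrimidine→purine, transversion)
site 9: G→A (purine→purine, transition)
site 11: A→T (purine→pyrimidine, transversion)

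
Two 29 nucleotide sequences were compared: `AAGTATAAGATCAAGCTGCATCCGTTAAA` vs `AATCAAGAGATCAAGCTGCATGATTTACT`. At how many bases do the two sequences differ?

9

Comparing position by position, 9 bases differ: 3 (G/T), 4 (T/C), 6 (T/A), 7 (A/G), 22 (C/G), 23 (C/A), 24 (G/T), 28 (A/C), 29 (A/T).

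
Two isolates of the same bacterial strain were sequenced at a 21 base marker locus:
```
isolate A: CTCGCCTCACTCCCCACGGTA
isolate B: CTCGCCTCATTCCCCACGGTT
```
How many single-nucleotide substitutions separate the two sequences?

Comparing position by position, 2 sites differ: 10 (C/T), 21 (A/T).

2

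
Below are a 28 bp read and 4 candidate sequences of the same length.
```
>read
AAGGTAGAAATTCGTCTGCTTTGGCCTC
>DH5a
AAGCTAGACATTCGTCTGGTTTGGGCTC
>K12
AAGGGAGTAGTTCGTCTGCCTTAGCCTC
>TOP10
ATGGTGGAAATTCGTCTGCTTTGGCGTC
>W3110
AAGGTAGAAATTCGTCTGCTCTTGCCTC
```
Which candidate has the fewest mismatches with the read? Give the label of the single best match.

Hamming distances to read — DH5a: 4; K12: 5; TOP10: 3; W3110: 2.
Smallest is W3110 with 2 mismatches.

W3110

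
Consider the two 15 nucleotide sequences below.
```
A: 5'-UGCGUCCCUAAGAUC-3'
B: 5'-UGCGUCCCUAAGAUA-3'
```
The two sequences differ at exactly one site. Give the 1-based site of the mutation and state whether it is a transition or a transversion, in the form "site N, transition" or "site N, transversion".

The sequences differ only at site 15: C→A (pyrimidine→purine), a transversion.

site 15, transversion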